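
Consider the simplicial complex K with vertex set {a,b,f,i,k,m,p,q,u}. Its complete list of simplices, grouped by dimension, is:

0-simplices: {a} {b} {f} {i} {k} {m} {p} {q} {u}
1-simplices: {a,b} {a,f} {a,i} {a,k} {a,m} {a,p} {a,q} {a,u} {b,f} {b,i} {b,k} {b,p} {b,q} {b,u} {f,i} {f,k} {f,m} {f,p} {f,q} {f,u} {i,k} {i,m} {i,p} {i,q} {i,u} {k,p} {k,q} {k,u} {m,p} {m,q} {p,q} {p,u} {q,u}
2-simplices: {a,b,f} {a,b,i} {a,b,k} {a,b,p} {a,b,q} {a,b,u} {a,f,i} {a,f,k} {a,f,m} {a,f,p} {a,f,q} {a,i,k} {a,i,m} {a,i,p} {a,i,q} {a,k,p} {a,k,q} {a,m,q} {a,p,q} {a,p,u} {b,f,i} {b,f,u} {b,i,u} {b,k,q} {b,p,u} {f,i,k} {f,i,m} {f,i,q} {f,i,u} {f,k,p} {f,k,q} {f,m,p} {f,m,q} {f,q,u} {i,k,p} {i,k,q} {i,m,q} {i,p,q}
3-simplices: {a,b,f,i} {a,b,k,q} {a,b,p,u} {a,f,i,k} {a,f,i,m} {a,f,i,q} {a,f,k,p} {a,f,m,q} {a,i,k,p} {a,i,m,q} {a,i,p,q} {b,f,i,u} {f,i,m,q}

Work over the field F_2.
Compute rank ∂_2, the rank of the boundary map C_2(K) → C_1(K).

n_0=9 n_1=33 n_2=38 n_3=13  [Z2]
∂1: piv[ab,af,ai,ak,am,ap,aq,au] rk=8  ker:bf,bi,bk,bp,bq,bu,fi,fk,fm,fp,fq,fu,ik,im,ip,iq,iu,kp,kq,ku,mp,mq,pq,pu,qu
∂2: piv[abf,abi,abk,abp,abq,abu,afi,afk,afm,afp,afq,aik,aim,aip,aiq,akp,akq,amq,apq,apu,bfu,biu,fmp,fqu] rk=24  ker:bfi,bkq,bpu,fik,fim,fiq,fiu,fkp,fkq,fmq,ikp,ikq,imq,ipq
∂3: piv[abfi,abkq,abpu,afik,afim,afiq,afkp,afmq,aikp,aimq,aipq,bfiu] rk=12  ker:fimq
rk∂_2=24

rank∂_2=24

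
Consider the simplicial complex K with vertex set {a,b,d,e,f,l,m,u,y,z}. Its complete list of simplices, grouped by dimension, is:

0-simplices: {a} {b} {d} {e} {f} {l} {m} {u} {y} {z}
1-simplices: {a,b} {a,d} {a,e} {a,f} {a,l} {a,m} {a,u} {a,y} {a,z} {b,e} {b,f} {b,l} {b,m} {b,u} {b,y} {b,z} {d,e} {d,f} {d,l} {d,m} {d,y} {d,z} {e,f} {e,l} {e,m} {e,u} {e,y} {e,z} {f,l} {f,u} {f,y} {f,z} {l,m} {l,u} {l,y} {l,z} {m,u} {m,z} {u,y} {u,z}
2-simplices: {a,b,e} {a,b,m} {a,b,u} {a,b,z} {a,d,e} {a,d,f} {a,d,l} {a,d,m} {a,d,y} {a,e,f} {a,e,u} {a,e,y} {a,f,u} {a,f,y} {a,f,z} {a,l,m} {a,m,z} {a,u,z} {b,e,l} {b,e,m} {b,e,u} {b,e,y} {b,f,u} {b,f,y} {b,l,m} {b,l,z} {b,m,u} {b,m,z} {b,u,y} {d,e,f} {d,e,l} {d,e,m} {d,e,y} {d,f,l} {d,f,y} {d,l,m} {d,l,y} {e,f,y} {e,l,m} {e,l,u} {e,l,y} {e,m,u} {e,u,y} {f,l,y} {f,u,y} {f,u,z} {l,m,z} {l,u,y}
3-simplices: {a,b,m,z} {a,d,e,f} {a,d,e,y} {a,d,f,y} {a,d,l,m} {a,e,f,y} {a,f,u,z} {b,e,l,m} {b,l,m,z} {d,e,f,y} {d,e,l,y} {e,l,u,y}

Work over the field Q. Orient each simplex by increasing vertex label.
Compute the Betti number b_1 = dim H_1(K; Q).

b_1=2

n_0=10 n_1=40 n_2=48 n_3=12  [Q]
∂1: piv[ab,ad,ae,af,al,am,au,ay,az] rk=9  ker:be,bf,bl,bm,bu,by,bz,de,df,dl,dm,dy,dz,ef,el,em,eu,ey,ez,fl,fu,fy,fz,lm,lu,ly,lz,mu,mz,uy,uz
∂2: piv[abe,abm,abu,abz,ade,adf,adl,adm,ady,aef,aeu,aey,afu,afy,afz,alm,amz,auz,bel,bem,bey,bfu,blm,blz,bmu,buy,dfl,dly,elu] rk=29  ker:beu,bfy,bmz,def,del,dem,dey,dfy,dlm,efy,elm,ely,emu,euy,fly,fuy,fuz,lmz,luy
∂3: piv[abmz,adef,adey,adfy,adlm,aefy,afuz,belm,blmz,dely,eluy] rk=11  ker:defy
b_1=(40−9)−29=2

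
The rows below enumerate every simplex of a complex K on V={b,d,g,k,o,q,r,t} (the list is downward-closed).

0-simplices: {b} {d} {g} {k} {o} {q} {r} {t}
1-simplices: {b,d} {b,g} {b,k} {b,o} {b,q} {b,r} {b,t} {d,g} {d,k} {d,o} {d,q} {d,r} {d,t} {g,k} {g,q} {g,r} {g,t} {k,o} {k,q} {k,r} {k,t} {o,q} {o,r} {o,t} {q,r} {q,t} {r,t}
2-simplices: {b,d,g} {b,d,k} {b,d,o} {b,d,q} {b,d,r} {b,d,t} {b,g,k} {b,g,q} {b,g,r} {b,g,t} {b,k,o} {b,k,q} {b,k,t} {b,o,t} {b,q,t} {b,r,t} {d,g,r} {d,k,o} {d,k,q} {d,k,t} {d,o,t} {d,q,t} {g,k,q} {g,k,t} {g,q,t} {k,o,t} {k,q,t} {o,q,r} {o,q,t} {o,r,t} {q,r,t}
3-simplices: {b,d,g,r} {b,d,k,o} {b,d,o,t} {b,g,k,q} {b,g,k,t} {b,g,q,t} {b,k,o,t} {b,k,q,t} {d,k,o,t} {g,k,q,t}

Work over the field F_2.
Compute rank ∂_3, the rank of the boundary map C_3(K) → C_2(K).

n_0=8 n_1=27 n_2=31 n_3=10  [Z2]
∂1: piv[bd,bg,bk,bo,bq,br,bt] rk=7  ker:dg,dk,do,dq,dr,dt,gk,gq,gr,gt,ko,kq,kr,kt,oq,or,ot,qr,qt,rt
∂2: piv[bdg,bdk,bdo,bdq,bdr,bdt,bgk,bgq,bgr,bgt,bko,bkq,bkt,bot,bqt,brt,oqr,oqt,ort] rk=19  ker:dgr,dko,dkq,dkt,dot,dqt,gkq,gkt,gqt,kot,kqt,qrt
∂3: piv[bdgr,bdko,bdot,bgkq,bgkt,bgqt,bkot,bkqt,dkot] rk=9  ker:gkqt
rk∂_3=9

rank∂_3=9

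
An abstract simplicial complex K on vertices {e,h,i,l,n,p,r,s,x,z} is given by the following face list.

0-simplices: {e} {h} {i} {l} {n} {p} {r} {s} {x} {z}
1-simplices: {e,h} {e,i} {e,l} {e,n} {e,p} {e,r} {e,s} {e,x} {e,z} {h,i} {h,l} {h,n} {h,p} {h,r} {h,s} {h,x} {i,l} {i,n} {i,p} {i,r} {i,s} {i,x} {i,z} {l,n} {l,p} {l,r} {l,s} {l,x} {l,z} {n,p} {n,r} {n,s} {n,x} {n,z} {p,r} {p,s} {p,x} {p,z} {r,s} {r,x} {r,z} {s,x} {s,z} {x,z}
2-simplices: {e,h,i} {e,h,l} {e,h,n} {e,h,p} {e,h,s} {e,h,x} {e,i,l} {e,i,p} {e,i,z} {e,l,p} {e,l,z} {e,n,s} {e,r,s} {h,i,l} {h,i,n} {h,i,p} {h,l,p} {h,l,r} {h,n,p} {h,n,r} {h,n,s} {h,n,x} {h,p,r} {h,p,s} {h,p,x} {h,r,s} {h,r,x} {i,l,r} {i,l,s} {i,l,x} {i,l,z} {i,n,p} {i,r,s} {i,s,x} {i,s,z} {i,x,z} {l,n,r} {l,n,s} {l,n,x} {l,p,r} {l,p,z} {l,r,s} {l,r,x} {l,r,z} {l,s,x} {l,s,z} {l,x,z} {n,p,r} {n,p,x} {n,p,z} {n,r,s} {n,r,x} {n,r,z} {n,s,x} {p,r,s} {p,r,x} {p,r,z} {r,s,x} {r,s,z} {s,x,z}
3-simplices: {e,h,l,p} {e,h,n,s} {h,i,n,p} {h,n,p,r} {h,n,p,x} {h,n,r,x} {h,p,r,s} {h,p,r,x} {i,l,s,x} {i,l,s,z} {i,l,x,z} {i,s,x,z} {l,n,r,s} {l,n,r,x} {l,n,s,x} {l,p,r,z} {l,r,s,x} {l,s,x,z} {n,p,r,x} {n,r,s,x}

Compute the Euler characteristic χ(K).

n_0=10 n_1=44 n_2=60 n_3=20
χ=+10−44+60−20=6

χ(K)=6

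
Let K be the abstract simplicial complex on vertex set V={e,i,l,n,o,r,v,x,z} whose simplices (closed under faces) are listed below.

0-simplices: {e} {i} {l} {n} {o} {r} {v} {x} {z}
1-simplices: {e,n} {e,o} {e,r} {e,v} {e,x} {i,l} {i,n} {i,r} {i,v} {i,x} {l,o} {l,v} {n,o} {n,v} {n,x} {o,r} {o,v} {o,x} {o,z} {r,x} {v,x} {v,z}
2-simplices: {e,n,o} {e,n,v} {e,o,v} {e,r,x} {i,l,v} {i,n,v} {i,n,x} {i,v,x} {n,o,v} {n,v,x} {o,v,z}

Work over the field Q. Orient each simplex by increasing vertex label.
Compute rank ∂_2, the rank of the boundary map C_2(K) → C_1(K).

rank∂_2=9

n_0=9 n_1=22 n_2=11  [Q]
∂1: piv[en,eo,er,ev,ex,il,in,oz] rk=8  ker:ir,iv,ix,lo,lv,no,nv,nx,or,ov,ox,rx,vx,vz
∂2: piv[eno,env,eov,erx,ilv,inv,inx,ivx,ovz] rk=9  ker:nov,nvx
rk∂_2=9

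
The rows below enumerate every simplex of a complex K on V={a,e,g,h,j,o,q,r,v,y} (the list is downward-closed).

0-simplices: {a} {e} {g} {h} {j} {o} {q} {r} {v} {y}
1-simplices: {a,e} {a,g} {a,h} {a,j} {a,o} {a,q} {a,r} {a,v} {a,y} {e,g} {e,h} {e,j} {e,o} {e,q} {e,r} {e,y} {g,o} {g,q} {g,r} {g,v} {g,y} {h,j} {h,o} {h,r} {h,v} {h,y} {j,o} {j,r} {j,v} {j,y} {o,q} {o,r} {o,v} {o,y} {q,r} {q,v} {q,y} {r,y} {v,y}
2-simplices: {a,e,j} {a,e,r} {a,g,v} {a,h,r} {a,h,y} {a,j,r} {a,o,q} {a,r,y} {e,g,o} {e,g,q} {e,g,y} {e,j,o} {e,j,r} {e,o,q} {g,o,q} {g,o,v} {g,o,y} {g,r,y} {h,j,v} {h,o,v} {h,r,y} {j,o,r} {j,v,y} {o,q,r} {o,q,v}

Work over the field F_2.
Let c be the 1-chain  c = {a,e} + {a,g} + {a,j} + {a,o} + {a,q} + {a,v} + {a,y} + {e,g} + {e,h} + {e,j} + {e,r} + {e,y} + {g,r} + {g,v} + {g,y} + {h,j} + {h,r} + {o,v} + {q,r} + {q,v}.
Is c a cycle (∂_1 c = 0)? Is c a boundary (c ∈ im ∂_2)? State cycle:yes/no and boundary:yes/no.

n_0=10 n_1=39 n_2=25  [Z2]
∂1: piv[ae,ag,ah,aj,ao,aq,ar,av,ay] rk=9  ker:eg,eh,ej,eo,eq,er,ey,go,gq,gr,gv,gy,hj,ho,hr,hv,hy,jo,jr,jv,jy,oq,or,ov,oy,qr,qv,qy,ry,vy
∂2: piv[aej,aer,agv,ahr,ahy,ajr,aoq,ary,ego,egq,egy,ejo,eoq,gov,goy,gry,hjv,hov,jor,jvy,oqr,oqv] rk=22  ker:ejr,goq,hry
∂1c = {a} + {g} + {h} + {j} + {q} + {y}

cycle:no boundary:no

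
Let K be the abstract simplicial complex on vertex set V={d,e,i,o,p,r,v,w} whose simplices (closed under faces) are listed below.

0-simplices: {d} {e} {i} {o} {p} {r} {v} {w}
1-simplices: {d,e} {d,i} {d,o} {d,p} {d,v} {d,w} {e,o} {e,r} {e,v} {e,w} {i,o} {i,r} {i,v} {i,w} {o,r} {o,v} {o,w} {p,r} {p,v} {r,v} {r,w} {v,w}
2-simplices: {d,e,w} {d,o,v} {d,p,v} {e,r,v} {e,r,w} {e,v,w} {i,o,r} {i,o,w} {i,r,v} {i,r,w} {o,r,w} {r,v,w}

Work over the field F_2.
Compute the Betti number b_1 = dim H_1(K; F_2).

n_0=8 n_1=22 n_2=12  [Z2]
∂1: piv[de,di,do,dp,dv,dw,er] rk=7  ker:eo,ev,ew,io,ir,iv,iw,or,ov,ow,pr,pv,rv,rw,vw
∂2: piv[dew,dov,dpv,erv,erw,evw,ior,iow,irv,irw] rk=10  ker:orw,rvw
b_1=(22−7)−10=5

b_1=5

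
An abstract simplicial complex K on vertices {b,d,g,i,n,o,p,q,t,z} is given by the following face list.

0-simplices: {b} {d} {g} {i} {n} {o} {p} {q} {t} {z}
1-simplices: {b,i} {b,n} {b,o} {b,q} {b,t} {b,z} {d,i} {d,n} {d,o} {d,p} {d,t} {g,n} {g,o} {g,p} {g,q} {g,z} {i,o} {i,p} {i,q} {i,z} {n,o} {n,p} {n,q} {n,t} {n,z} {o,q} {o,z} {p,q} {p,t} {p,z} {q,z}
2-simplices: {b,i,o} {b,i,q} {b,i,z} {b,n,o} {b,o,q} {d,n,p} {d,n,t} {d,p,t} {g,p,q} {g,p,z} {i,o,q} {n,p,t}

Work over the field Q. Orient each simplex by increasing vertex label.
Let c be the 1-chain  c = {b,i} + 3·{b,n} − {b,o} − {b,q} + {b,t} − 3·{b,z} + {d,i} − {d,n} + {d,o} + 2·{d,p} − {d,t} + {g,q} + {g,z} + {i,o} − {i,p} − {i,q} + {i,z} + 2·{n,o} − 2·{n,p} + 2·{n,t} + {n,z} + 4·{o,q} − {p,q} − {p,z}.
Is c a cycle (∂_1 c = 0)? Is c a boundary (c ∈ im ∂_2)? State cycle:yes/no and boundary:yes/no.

n_0=10 n_1=31 n_2=12  [Q]
∂1: piv[bi,bn,bo,bq,bt,bz,di,dp,gn] rk=9  ker:dn,do,dt,go,gp,gq,gz,io,ip,iq,iz,no,np,nq,nt,nz,oq,oz,pq,pt,pz,qz
∂2: piv[bio,biq,biz,bno,boq,dnp,dnt,dpt,gpq,gpz] rk=10  ker:ioq,npt
∂1c = −2·{d} − 2·{g} + 2·{i} − {n} − {o} + {p} + 2·{q} + 2·{t} − {z}

cycle:no boundary:no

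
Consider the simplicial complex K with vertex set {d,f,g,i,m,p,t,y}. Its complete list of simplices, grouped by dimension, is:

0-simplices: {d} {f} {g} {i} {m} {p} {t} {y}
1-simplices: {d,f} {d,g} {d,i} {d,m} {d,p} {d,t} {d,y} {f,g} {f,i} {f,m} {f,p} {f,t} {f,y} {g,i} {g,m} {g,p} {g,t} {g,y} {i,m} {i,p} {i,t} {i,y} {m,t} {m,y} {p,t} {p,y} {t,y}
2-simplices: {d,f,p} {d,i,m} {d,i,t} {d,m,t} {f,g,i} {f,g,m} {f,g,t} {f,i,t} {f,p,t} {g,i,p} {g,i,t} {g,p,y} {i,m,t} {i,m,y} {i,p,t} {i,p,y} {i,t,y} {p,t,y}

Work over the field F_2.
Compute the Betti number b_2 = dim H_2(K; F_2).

b_2=3

n_0=8 n_1=27 n_2=18  [Z2]
∂1: piv[df,dg,di,dm,dp,dt,dy] rk=7  ker:fg,fi,fm,fp,ft,fy,gi,gm,gp,gt,gy,im,ip,it,iy,mt,my,pt,py,ty
∂2: piv[dfp,dim,dit,dmt,fgi,fgm,fgt,fit,fpt,gip,gpy,imy,ipt,ipy,ity] rk=15  ker:git,imt,pty
b_2=(18−15)−0=3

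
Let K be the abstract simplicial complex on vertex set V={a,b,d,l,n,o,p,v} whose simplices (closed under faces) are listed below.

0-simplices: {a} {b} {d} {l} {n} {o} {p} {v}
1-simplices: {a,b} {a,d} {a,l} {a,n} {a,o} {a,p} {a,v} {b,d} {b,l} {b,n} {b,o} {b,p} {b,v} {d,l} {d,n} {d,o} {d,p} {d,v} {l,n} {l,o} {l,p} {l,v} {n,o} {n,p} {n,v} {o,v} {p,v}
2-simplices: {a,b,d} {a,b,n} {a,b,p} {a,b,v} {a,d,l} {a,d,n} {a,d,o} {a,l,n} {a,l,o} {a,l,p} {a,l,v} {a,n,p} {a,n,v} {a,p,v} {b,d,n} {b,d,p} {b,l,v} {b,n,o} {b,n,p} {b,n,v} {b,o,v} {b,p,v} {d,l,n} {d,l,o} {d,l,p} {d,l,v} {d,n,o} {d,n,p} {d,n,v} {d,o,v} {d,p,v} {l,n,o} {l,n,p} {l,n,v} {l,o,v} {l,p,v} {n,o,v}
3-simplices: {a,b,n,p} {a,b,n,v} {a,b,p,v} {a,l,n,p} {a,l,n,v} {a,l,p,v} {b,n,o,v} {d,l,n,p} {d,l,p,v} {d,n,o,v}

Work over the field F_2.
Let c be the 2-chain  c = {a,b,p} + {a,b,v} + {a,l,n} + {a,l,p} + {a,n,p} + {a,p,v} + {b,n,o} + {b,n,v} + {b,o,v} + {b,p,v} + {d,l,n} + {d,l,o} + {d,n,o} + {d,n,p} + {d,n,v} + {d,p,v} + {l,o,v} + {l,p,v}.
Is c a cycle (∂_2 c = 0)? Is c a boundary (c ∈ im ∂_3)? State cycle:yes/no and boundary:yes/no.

n_0=8 n_1=27 n_2=37 n_3=10  [Z2]
∂1: piv[ab,ad,al,an,ao,ap,av] rk=7  ker:bd,bl,bn,bo,bp,bv,dl,dn,do,dp,dv,ln,lo,lp,lv,no,np,nv,ov,pv
∂2: piv[abd,abn,abp,abv,adl,adn,ado,aln,alo,alp,alv,anp,anv,apv,bdp,blv,bno,bov,dlv,dno] rk=20  ker:bdn,bnp,bnv,bpv,dln,dlo,dlp,dnp,dnv,dov,dpv,lno,lnp,lnv,lov,lpv,nov
∂3: piv[abnp,abnv,abpv,alnp,alnv,alpv,bnov,dlnp,dlpv,dnov] rk=10
∂2c = 0
c vs im∂3: residual ≠ 0 ⇒ not boundary

cycle:yes boundary:no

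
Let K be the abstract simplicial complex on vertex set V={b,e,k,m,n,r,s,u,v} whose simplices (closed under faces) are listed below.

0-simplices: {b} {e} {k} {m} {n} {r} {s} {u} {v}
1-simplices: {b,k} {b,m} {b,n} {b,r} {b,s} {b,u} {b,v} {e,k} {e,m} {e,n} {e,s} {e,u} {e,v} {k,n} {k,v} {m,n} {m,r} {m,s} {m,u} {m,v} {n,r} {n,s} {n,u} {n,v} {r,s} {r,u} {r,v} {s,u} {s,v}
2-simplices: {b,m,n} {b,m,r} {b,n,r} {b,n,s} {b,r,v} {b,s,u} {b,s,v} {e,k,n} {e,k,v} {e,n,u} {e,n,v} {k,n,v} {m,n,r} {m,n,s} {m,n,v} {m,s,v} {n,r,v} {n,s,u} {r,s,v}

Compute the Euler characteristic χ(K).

n_0=9 n_1=29 n_2=19
χ=+9−29+19=-1

χ(K)=-1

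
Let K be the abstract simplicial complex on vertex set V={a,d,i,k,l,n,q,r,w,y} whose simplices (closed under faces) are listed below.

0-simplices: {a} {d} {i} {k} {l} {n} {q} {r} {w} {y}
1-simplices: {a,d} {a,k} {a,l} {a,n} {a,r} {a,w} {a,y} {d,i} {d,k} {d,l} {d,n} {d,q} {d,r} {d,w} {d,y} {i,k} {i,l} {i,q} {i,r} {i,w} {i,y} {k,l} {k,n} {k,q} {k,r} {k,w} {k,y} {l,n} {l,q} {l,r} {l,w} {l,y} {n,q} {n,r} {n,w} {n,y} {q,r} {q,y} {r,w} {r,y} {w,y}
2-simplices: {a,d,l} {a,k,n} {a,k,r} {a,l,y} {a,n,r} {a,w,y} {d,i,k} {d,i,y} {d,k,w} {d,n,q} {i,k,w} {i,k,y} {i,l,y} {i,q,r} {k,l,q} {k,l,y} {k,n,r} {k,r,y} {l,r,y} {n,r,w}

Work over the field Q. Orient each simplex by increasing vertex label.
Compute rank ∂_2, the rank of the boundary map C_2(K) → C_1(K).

n_0=10 n_1=41 n_2=20  [Q]
∂1: piv[ad,ak,al,an,ar,aw,ay,di,dq] rk=9  ker:dk,dl,dn,dr,dw,dy,ik,il,iq,ir,iw,iy,kl,kn,kq,kr,kw,ky,ln,lq,lr,lw,ly,nq,nr,nw,ny,qr,qy,rw,ry,wy
∂2: piv[adl,akn,akr,aly,anr,awy,dik,diy,dkw,dnq,ikw,iky,ily,iqr,klq,kly,kry,lry,nrw] rk=19  ker:knr
rk∂_2=19

rank∂_2=19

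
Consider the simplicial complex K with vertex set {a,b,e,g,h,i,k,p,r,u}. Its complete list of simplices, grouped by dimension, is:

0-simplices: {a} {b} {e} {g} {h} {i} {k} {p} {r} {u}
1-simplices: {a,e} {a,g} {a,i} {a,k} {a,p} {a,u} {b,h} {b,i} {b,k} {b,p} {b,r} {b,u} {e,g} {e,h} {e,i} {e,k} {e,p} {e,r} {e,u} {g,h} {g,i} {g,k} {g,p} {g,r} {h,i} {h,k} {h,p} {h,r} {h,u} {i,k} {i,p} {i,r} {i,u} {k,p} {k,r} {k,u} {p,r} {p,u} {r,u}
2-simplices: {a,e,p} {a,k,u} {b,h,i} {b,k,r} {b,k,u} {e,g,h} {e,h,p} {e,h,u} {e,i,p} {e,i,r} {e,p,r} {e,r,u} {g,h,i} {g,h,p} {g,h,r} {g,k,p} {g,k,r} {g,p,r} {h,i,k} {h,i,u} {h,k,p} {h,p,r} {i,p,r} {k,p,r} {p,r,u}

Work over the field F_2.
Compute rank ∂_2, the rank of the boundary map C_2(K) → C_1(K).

rank∂_2=22

n_0=10 n_1=39 n_2=25  [Z2]
∂1: piv[ae,ag,ai,ak,ap,au,bh,bi,br] rk=9  ker:bk,bp,bu,eg,eh,ei,ek,ep,er,eu,gh,gi,gk,gp,gr,hi,hk,hp,hr,hu,ik,ip,ir,iu,kp,kr,ku,pr,pu,ru
∂2: piv[aep,aku,bhi,bkr,bku,egh,ehp,ehu,eip,eir,epr,eru,ghi,ghp,ghr,gkp,gkr,gpr,hik,hiu,hkp,pru] rk=22  ker:hpr,ipr,kpr
rk∂_2=22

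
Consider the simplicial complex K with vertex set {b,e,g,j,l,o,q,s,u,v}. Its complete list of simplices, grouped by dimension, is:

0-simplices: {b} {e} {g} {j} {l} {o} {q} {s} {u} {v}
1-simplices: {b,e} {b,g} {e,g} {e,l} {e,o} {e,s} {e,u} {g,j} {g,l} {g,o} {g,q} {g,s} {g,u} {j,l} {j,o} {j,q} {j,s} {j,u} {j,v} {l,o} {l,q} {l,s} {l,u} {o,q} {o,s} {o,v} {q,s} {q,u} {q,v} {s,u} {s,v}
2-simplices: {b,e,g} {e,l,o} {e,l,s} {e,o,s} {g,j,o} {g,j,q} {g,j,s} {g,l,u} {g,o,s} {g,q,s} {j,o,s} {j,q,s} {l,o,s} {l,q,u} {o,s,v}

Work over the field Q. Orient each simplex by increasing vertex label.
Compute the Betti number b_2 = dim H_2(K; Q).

n_0=10 n_1=31 n_2=15  [Q]
∂1: piv[be,bg,el,eo,es,eu,gj,gq,jv] rk=9  ker:eg,gl,go,gs,gu,jl,jo,jq,js,ju,lo,lq,ls,lu,oq,os,ov,qs,qu,qv,su,sv
∂2: piv[beg,elo,els,eos,gjo,gjq,gjs,glu,gos,gqs,lqu,osv] rk=12  ker:jos,jqs,los
b_2=(15−12)−0=3

b_2=3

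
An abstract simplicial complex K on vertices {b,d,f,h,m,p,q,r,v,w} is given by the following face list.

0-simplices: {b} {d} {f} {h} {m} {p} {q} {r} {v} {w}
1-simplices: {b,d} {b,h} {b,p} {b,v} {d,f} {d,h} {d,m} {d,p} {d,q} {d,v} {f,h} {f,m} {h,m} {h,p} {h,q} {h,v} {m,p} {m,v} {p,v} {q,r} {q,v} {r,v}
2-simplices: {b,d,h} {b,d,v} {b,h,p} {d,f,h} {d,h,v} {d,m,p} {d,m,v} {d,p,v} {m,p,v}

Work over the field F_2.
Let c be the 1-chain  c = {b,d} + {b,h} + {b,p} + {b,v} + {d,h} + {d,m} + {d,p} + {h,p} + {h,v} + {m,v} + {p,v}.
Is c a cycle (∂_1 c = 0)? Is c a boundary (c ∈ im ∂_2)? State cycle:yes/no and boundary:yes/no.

cycle:yes boundary:yes

n_0=10 n_1=22 n_2=9  [Z2]
∂1: piv[bd,bh,bp,bv,df,dm,dq,qr] rk=8  ker:dh,dp,dv,fh,fm,hm,hp,hq,hv,mp,mv,pv,qv,rv
∂2: piv[bdh,bdv,bhp,dfh,dhv,dmp,dmv,dpv] rk=8  ker:mpv
∂1c = 0
c vs im∂2: reduces to 0 ⇒ boundary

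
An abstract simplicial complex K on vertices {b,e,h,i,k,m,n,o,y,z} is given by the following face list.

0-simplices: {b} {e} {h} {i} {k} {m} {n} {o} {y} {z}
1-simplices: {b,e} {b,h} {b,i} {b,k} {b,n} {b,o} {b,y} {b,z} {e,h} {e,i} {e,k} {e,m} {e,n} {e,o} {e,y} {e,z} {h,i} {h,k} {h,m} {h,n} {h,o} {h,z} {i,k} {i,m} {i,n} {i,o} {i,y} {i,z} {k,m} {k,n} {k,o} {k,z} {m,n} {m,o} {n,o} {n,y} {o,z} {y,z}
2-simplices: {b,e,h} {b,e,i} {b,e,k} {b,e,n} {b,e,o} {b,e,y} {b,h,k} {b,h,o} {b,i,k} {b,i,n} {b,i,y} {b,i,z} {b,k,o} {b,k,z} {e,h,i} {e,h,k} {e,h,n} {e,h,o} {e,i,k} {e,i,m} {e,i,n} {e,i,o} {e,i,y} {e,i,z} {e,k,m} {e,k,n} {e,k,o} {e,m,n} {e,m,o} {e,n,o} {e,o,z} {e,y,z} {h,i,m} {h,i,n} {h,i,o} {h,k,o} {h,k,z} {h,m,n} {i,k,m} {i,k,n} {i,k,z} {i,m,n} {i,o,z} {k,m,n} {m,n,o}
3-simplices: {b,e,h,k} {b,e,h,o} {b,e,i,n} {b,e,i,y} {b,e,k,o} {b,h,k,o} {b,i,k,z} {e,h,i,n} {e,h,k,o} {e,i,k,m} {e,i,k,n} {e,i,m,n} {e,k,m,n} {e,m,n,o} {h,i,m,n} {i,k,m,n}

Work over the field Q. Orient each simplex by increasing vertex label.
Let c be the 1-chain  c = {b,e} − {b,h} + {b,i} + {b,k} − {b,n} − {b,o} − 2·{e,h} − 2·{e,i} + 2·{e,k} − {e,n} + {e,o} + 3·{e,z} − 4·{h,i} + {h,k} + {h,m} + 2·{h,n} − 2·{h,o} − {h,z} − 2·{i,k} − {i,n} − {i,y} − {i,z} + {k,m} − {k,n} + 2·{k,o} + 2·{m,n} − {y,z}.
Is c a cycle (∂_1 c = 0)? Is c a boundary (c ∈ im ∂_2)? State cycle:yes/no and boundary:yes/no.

n_0=10 n_1=38 n_2=45 n_3=16  [Q]
∂1: piv[be,bh,bi,bk,bn,bo,by,bz,em] rk=9  ker:eh,ei,ek,en,eo,ey,ez,hi,hk,hm,hn,ho,hz,ik,im,in,io,iy,iz,km,kn,ko,kz,mn,mo,no,ny,oz,yz
∂2: piv[beh,bei,bek,ben,beo,bey,bhk,bho,bik,bin,biy,biz,bko,bkz,ehi,ehn,eim,eio,eiz,ekm,ekn,emn,emo,eno,eoz,eyz,him,hkz] rk=28  ker:ehk,eho,eik,ein,eiy,eko,hin,hio,hko,hmn,ikm,ikn,ikz,imn,ioz,kmn,mno
∂3: piv[behk,beho,bein,beiy,beko,bhko,bikz,ehin,eikm,eikn,eimn,ekmn,emno,himn] rk=14  ker:ehko,ikmn
∂1c = 0
c vs im∂2: reduces to 0 ⇒ boundary

cycle:yes boundary:yes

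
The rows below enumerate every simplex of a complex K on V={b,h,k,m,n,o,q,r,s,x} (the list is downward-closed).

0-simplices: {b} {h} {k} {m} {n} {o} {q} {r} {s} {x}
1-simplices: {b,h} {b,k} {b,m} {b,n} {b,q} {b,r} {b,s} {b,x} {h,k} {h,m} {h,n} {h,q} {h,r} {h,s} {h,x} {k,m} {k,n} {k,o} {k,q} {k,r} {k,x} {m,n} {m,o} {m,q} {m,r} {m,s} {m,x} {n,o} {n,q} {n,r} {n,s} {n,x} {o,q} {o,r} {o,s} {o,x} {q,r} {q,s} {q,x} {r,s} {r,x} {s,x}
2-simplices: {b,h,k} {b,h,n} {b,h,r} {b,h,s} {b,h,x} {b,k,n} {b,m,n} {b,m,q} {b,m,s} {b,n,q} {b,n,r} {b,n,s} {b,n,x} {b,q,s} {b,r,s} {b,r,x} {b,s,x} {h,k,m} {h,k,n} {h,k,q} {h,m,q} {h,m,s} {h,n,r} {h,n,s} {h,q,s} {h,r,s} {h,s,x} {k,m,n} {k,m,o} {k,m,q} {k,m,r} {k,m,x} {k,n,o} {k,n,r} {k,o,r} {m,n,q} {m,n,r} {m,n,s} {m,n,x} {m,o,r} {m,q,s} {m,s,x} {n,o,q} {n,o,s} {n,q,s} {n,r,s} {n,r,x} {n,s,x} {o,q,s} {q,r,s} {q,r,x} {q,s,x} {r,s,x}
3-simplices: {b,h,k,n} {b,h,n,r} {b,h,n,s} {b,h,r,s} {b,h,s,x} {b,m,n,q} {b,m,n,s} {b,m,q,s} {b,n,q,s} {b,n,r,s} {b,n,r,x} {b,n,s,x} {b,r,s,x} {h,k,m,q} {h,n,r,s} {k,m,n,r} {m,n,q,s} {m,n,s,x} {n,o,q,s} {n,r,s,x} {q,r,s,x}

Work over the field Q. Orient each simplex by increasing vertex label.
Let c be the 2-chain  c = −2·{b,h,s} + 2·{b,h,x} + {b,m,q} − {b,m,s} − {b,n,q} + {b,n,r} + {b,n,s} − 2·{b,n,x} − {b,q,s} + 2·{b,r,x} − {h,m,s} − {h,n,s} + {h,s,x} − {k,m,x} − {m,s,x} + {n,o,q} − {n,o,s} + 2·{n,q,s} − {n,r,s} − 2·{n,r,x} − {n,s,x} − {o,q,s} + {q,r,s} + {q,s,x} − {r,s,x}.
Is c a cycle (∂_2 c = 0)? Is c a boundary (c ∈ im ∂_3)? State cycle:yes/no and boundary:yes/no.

n_0=10 n_1=42 n_2=53 n_3=21  [Q]
∂1: piv[bh,bk,bm,bn,bq,br,bs,bx,ko] rk=9  ker:hk,hm,hn,hq,hr,hs,hx,km,kn,kq,kr,kx,mn,mo,mq,mr,ms,mx,no,nq,nr,ns,nx,oq,or,os,ox,qr,qs,qx,rs,rx,sx
∂2: piv[bhk,bhn,bhr,bhs,bhx,bkn,bmn,bmq,bms,bnq,bnr,bns,bnx,bqs,brs,brx,bsx,hkm,hkq,hmq,hms,kmo,kmr,kmx,kno,knr,kor,mnx,noq,nos,qrs,qrx] rk=32  ker:hkn,hnr,hns,hqs,hrs,hsx,kmn,kmq,mnq,mnr,mns,mor,mqs,msx,nqs,nrs,nrx,nsx,oqs,qsx,rsx
∂3: piv[bhkn,bhnr,bhns,bhrs,bhsx,bmnq,bmns,bmqs,bnqs,bnrs,bnrx,bnsx,brsx,hkmq,kmnr,mnsx,noqs,qrsx] rk=18  ker:hnrs,mnqs,nrsx
∂2c = −{b,n} − {b,q} + {b,r} + 3·{b,s} − 2·{b,x} − {h,m} − {h,n} + {h,s} + {h,x} − {k,m} + {k,x} + {m,q} − 3·{m,s} − 2·{n,r} − {n,s} + {n,x} + {q,r} − {q,x} − {r,s} + {r,x} − {s,x}

cycle:no boundary:no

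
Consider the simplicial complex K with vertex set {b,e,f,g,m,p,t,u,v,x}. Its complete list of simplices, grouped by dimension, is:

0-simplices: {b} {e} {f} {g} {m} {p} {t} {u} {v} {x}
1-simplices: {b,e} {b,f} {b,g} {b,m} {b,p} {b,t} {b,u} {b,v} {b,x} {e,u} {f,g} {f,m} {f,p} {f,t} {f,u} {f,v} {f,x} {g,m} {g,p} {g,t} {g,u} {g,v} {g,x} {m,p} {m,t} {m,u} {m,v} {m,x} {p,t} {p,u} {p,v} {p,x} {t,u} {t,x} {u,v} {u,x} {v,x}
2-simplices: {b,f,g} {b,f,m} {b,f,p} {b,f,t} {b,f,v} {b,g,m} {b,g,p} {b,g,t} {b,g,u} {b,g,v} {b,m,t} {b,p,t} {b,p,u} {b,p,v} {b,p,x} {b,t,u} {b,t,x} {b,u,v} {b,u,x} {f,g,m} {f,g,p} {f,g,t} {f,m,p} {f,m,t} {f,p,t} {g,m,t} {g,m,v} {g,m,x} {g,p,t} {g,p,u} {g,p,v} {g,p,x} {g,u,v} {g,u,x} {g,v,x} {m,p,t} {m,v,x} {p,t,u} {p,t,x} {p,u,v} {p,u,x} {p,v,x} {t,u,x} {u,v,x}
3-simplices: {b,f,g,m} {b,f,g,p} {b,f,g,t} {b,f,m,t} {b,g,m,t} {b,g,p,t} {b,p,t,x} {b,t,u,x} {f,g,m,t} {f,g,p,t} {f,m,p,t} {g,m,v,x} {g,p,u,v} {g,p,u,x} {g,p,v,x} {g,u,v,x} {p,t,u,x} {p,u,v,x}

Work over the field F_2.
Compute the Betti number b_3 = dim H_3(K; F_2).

n_0=10 n_1=37 n_2=44 n_3=18  [Z2]
∂1: piv[be,bf,bg,bm,bp,bt,bu,bv,bx] rk=9  ker:eu,fg,fm,fp,ft,fu,fv,fx,gm,gp,gt,gu,gv,gx,mp,mt,mu,mv,mx,pt,pu,pv,px,tu,tx,uv,ux,vx
∂2: piv[bfg,bfm,bfp,bft,bfv,bgm,bgp,bgt,bgu,bgv,bmt,bpt,bpu,bpv,bpx,btu,btx,buv,bux,fmp,gmv,gmx,gpx,gvx] rk=24  ker:fgm,fgp,fgt,fmt,fpt,gmt,gpt,gpu,gpv,guv,gux,mpt,mvx,ptu,ptx,puv,pux,pvx,tux,uvx
∂3: piv[bfgm,bfgp,bfgt,bfmt,bgmt,bgpt,bptx,btux,fgpt,fmpt,gmvx,gpuv,gpux,gpvx,guvx,ptux] rk=16  ker:fgmt,puvx
b_3=(18−16)−0=2

b_3=2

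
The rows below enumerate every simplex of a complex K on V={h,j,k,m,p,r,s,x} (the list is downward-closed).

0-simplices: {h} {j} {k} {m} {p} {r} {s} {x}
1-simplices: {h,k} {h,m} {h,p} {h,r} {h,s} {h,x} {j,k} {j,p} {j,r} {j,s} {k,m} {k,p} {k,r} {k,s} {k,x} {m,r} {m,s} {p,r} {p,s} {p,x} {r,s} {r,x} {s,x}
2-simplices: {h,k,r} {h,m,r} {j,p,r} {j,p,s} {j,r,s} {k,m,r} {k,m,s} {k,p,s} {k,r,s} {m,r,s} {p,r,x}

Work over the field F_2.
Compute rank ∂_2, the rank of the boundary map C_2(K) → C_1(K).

rank∂_2=10

n_0=8 n_1=23 n_2=11  [Z2]
∂1: piv[hk,hm,hp,hr,hs,hx,jk] rk=7  ker:jp,jr,js,km,kp,kr,ks,kx,mr,ms,pr,ps,px,rs,rx,sx
∂2: piv[hkr,hmr,jpr,jps,jrs,kmr,kms,kps,krs,prx] rk=10  ker:mrs
rk∂_2=10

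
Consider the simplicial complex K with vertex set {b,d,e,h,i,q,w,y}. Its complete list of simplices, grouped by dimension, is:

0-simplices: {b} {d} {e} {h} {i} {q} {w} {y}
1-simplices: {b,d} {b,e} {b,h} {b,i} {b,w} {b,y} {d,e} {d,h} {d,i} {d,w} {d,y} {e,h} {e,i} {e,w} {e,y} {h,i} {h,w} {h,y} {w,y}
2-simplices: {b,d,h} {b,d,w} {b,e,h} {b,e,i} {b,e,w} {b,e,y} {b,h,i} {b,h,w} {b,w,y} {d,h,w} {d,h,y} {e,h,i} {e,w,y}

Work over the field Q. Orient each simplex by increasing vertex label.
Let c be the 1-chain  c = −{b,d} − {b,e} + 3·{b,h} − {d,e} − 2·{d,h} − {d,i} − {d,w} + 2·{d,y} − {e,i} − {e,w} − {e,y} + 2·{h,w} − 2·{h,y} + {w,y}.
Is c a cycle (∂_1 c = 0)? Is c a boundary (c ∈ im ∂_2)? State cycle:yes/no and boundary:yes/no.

cycle:no boundary:no

n_0=8 n_1=19 n_2=13  [Q]
∂1: piv[bd,be,bh,bi,bw,by] rk=6  ker:de,dh,di,dw,dy,eh,ei,ew,ey,hi,hw,hy,wy
∂2: piv[bdh,bdw,beh,bei,bew,bey,bhi,bhw,bwy,dhy] rk=10  ker:dhw,ehi,ewy
∂1c = −{b} + 2·{d} + {e} + {h} − 2·{i} − {w}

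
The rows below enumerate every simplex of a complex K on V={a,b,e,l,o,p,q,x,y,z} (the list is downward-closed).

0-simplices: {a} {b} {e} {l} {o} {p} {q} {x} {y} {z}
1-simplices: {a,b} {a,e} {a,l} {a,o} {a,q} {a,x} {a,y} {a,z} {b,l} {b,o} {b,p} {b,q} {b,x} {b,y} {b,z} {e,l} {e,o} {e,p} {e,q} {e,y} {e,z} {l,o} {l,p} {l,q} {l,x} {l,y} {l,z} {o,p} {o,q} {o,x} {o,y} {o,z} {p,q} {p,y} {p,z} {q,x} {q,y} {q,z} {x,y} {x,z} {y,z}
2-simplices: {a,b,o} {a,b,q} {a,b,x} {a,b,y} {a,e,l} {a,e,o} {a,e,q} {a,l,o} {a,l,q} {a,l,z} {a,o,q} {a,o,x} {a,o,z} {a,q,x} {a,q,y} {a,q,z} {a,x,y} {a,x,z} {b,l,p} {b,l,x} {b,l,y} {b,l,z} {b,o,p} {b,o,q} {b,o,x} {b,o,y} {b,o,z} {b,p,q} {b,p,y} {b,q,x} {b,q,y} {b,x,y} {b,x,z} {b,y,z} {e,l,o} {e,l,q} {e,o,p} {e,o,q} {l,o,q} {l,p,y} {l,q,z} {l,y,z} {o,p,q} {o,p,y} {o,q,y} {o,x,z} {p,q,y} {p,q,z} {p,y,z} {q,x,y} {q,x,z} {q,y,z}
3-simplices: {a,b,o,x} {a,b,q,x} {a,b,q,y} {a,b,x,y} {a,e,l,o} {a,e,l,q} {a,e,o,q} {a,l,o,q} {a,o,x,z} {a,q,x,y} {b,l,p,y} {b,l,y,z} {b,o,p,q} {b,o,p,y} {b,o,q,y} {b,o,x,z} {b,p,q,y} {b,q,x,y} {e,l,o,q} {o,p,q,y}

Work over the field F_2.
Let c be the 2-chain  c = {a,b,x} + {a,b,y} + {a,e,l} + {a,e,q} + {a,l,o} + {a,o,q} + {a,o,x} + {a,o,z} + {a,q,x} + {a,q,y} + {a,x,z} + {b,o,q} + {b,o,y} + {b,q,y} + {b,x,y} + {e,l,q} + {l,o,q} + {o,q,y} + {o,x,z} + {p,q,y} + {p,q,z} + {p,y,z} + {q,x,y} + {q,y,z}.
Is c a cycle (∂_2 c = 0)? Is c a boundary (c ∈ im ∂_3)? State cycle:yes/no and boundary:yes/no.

n_0=10 n_1=41 n_2=52 n_3=20  [Z2]
∂1: piv[ab,ae,al,ao,aq,ax,ay,az,bp] rk=9  ker:bl,bo,bq,bx,by,bz,el,eo,ep,eq,ey,ez,lo,lp,lq,lx,ly,lz,op,oq,ox,oy,oz,pq,py,pz,qx,qy,qz,xy,xz,yz
∂2: piv[abo,abq,abx,aby,ael,aeo,aeq,alo,alq,alz,aoq,aox,aoz,aqx,aqy,aqz,axy,axz,blp,blx,bly,blz,bop,boy,boz,bpq,bpy,byz,eop,pqz] rk=30  ker:boq,box,bqx,bqy,bxy,bxz,elo,elq,eoq,loq,lpy,lqz,lyz,opq,opy,oqy,oxz,pqy,pyz,qxy,qxz,qyz
∂3: piv[abox,abqx,abqy,abxy,aelo,aelq,aeoq,aloq,aoxz,aqxy,blpy,blyz,bopq,bopy,boqy,boxz,bpqy] rk=17  ker:bqxy,eloq,opqy
∂2c = 0
c vs im∂3: residual ≠ 0 ⇒ not boundary

cycle:yes boundary:no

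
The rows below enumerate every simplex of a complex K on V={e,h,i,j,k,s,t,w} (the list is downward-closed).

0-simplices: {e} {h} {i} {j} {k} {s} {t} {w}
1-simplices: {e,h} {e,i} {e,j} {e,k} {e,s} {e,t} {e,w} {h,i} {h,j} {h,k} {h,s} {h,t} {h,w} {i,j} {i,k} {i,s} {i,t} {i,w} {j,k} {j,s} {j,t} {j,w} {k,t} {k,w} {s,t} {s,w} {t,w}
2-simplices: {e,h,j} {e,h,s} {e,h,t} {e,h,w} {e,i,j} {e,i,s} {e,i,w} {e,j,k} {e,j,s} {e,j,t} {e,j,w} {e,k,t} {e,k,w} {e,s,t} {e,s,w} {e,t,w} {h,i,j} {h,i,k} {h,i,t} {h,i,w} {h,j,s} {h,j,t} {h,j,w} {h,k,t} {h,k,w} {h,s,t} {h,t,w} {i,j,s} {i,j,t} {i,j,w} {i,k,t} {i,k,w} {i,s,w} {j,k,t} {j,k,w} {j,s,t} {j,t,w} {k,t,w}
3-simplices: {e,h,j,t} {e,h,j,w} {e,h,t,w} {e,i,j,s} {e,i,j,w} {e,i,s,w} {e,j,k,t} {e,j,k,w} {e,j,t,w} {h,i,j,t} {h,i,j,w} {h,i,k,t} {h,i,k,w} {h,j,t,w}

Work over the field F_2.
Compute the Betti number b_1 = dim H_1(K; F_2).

n_0=8 n_1=27 n_2=38 n_3=14  [Z2]
∂1: piv[eh,ei,ej,ek,es,et,ew] rk=7  ker:hi,hj,hk,hs,ht,hw,ij,ik,is,it,iw,jk,js,jt,jw,kt,kw,st,sw,tw
∂2: piv[ehj,ehs,eht,ehw,eij,eis,eiw,ejk,ejs,ejt,ejw,ekt,ekw,est,esw,etw,hij,hik,hit,hkt] rk=20  ker:hiw,hjs,hjt,hjw,hkw,hst,htw,ijs,ijt,ijw,ikt,ikw,isw,jkt,jkw,jst,jtw,ktw
∂3: piv[ehjt,ehjw,ehtw,eijs,eijw,eisw,ejkt,ejkw,ejtw,hijt,hijw,hikt,hikw] rk=13  ker:hjtw
b_1=(27−7)−20=0

b_1=0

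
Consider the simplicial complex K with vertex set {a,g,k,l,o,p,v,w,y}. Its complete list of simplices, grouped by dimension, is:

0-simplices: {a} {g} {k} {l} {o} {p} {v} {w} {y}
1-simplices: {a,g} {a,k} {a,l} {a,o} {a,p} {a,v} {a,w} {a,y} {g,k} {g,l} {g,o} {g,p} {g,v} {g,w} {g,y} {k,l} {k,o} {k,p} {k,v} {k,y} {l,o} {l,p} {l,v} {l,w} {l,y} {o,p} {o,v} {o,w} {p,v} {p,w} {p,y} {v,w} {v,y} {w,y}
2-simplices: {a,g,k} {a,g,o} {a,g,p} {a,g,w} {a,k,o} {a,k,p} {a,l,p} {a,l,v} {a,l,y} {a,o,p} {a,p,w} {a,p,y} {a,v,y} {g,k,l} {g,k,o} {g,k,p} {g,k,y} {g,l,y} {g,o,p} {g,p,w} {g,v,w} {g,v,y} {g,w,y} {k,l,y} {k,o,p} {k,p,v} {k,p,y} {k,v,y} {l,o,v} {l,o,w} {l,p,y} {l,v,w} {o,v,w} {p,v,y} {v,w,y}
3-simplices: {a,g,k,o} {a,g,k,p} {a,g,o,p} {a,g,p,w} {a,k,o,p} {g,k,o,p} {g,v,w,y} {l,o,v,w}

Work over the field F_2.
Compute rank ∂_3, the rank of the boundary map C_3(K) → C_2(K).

n_0=9 n_1=34 n_2=35 n_3=8  [Z2]
∂1: piv[ag,ak,al,ao,ap,av,aw,ay] rk=8  ker:gk,gl,go,gp,gv,gw,gy,kl,ko,kp,kv,ky,lo,lp,lv,lw,ly,op,ov,ow,pv,pw,py,vw,vy,wy
∂2: piv[agk,ago,agp,agw,ako,akp,alp,alv,aly,aop,apw,apy,avy,gkl,gky,gly,gvw,gvy,gwy,kpv,kpy,kvy,lov,low,lvw] rk=25  ker:gko,gkp,gop,gpw,kly,kop,lpy,ovw,pvy,vwy
∂3: piv[agko,agkp,agop,agpw,akop,gvwy,lovw] rk=7  ker:gkop
rk∂_3=7

rank∂_3=7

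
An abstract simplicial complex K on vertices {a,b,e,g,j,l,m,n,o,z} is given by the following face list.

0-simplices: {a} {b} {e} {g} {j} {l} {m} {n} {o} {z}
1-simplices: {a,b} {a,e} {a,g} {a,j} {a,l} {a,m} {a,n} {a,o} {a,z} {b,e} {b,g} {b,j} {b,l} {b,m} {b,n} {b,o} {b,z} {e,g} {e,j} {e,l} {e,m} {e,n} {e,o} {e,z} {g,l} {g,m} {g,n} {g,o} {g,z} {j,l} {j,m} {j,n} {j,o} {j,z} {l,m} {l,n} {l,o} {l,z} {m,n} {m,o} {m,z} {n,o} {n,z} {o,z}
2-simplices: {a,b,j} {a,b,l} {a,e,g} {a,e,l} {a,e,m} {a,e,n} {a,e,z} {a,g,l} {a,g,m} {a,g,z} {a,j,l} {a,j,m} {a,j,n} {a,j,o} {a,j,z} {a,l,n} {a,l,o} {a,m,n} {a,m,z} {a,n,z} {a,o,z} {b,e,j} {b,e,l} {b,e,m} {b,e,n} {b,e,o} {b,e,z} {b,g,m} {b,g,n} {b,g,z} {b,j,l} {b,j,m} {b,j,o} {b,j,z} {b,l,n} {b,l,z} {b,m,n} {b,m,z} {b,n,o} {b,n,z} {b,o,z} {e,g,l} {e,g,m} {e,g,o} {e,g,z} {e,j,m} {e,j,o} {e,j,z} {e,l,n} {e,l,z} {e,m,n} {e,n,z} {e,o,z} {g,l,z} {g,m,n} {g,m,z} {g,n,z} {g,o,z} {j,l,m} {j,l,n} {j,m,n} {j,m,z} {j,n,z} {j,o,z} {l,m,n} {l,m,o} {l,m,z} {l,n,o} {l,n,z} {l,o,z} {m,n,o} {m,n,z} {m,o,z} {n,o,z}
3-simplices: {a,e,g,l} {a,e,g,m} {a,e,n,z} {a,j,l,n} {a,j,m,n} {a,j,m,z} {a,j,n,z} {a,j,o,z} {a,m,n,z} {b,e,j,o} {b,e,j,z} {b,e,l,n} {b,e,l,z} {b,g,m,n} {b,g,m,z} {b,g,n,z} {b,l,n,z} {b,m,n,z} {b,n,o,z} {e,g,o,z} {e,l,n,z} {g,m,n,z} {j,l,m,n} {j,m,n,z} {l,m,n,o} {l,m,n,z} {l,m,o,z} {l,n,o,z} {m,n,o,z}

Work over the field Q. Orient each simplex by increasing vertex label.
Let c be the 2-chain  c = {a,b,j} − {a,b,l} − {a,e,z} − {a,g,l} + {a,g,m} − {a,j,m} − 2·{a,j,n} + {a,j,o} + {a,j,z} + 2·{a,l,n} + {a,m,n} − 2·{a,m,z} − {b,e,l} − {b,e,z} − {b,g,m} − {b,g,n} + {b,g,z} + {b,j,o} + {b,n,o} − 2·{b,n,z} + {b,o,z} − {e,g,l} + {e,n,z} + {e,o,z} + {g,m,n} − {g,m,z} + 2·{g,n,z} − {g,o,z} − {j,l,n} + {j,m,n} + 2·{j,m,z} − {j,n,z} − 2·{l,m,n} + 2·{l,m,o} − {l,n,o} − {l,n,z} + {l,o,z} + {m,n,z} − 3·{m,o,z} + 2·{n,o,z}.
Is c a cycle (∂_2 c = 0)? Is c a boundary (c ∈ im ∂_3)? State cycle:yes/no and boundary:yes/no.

n_0=10 n_1=44 n_2=74 n_3=29  [Q]
∂1: piv[ab,ae,ag,aj,al,am,an,ao,az] rk=9  ker:be,bg,bj,bl,bm,bn,bo,bz,eg,ej,el,em,en,eo,ez,gl,gm,gn,go,gz,jl,jm,jn,jo,jz,lm,ln,lo,lz,mn,mo,mz,no,nz,oz
∂2: piv[abj,abl,aeg,ael,aem,aen,aez,agl,agm,agz,ajl,ajm,ajn,ajo,ajz,aln,alo,amn,amz,anz,aoz,bej,bel,bem,ben,beo,bez,bgm,bgn,bjo,blz,bno,ego,jlm,lmo] rk=35  ker:bgz,bjl,bjm,bjz,bln,bmn,bmz,bnz,boz,egl,egm,egz,ejm,ejo,ejz,eln,elz,emn,enz,eoz,glz,gmn,gmz,gnz,goz,jln,jmn,jmz,jnz,joz,lmn,lmz,lno,lnz,loz,mno,mnz,moz,noz
∂3: piv[aegl,aegm,aenz,ajln,ajmn,ajmz,ajnz,ajoz,amnz,bejo,bejz,beln,belz,bgmn,bgmz,bgnz,blnz,bmnz,bnoz,egoz,elnz,jlmn,lmno,lmnz,lmoz,lnoz] rk=26  ker:gmnz,jmnz,mnoz
∂2c = −{a,e} − 2·{a,j} + 4·{a,l} − {a,m} − {a,n} − {a,o} + 2·{a,z} − 2·{b,e} − {b,g} + 2·{b,j} + {b,m} − {b,o} + {b,z} − {e,g} + {e,n} + {e,o} − 4·{e,z} − 2·{g,l} − {g,o} + {g,z} − {j,l} + 2·{j,m} − 3·{j,n} + 2·{j,o} + {l,n} + 2·{m,n} − {m,o} + {m,z} + 2·{n,o} − 2·{n,z} + {o,z}

cycle:no boundary:no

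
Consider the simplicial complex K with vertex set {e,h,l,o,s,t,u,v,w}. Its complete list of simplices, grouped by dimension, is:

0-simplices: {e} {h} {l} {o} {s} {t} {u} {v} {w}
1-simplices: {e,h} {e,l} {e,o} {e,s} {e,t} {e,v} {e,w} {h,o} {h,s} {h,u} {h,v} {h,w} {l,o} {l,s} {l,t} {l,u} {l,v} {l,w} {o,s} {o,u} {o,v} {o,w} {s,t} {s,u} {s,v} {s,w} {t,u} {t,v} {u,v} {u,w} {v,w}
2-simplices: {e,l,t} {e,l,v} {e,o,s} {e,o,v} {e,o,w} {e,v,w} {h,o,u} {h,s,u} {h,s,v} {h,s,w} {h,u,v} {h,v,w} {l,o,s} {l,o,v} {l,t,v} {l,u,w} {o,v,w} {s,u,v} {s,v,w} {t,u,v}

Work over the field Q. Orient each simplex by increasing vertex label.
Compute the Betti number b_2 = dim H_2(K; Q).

n_0=9 n_1=31 n_2=20  [Q]
∂1: piv[eh,el,eo,es,et,ev,ew,hu] rk=8  ker:ho,hs,hv,hw,lo,ls,lt,lu,lv,lw,os,ou,ov,ow,st,su,sv,sw,tu,tv,uv,uw,vw
∂2: piv[elt,elv,eos,eov,eow,evw,hou,hsu,hsv,hsw,huv,hvw,los,lov,ltv,luw,tuv] rk=17  ker:ovw,suv,svw
b_2=(20−17)−0=3

b_2=3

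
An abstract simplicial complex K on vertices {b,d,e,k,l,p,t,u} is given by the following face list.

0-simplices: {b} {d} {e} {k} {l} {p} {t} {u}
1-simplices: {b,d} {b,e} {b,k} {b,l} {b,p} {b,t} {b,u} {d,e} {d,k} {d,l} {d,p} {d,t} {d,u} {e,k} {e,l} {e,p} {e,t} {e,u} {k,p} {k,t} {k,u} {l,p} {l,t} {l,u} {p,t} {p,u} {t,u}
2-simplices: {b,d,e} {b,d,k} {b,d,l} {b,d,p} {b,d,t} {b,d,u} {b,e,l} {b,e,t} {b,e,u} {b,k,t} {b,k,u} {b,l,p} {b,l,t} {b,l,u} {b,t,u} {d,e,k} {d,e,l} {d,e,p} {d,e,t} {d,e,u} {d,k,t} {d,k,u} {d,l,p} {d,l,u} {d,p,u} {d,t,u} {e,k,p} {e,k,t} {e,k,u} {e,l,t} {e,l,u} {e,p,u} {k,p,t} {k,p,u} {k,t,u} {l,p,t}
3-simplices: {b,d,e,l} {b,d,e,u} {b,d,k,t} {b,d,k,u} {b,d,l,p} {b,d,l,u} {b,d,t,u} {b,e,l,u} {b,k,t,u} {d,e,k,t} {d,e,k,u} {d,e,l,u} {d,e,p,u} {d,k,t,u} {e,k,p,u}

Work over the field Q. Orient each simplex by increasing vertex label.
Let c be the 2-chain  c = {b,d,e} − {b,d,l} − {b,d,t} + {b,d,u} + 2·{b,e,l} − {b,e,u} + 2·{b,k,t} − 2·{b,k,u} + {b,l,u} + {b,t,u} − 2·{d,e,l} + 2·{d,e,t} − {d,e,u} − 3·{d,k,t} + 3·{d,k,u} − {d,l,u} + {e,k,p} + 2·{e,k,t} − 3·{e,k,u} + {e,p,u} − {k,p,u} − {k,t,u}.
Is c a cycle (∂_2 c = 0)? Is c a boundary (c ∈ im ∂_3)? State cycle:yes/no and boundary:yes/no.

cycle:yes boundary:yes

n_0=8 n_1=27 n_2=36 n_3=15  [Q]
∂1: piv[bd,be,bk,bl,bp,bt,bu] rk=7  ker:de,dk,dl,dp,dt,du,ek,el,ep,et,eu,kp,kt,ku,lp,lt,lu,pt,pu,tu
∂2: piv[bde,bdk,bdl,bdp,bdt,bdu,bel,bet,beu,bkt,bku,blp,blt,blu,btu,dek,dep,dpu,ekp,kpt] rk=20  ker:del,det,deu,dkt,dku,dlp,dlu,dtu,ekt,eku,elt,elu,epu,kpu,ktu,lpt
∂3: piv[bdel,bdeu,bdkt,bdku,bdlp,bdlu,bdtu,belu,bktu,dekt,deku,depu,ekpu] rk=13  ker:delu,dktu
∂2c = 0
c vs im∂3: reduces to 0 ⇒ boundary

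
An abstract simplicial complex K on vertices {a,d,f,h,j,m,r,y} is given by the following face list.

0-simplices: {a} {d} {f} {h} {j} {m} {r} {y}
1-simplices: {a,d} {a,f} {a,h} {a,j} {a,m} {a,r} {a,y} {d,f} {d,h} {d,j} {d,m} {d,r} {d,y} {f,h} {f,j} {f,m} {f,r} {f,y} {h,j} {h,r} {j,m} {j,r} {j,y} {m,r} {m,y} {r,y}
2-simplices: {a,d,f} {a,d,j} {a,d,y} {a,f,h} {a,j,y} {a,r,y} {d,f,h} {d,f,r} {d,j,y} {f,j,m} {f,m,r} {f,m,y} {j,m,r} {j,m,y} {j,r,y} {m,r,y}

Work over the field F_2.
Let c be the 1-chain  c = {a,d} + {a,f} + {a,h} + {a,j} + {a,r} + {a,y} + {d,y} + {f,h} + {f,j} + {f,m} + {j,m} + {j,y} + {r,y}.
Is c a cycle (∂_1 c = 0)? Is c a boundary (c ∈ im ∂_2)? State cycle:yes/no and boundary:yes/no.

cycle:yes boundary:yes

n_0=8 n_1=26 n_2=16  [Z2]
∂1: piv[ad,af,ah,aj,am,ar,ay] rk=7  ker:df,dh,dj,dm,dr,dy,fh,fj,fm,fr,fy,hj,hr,jm,jr,jy,mr,my,ry
∂2: piv[adf,adj,ady,afh,ajy,ary,dfh,dfr,fjm,fmr,fmy,jmr,jmy,jry] rk=14  ker:djy,mry
∂1c = 0
c vs im∂2: reduces to 0 ⇒ boundary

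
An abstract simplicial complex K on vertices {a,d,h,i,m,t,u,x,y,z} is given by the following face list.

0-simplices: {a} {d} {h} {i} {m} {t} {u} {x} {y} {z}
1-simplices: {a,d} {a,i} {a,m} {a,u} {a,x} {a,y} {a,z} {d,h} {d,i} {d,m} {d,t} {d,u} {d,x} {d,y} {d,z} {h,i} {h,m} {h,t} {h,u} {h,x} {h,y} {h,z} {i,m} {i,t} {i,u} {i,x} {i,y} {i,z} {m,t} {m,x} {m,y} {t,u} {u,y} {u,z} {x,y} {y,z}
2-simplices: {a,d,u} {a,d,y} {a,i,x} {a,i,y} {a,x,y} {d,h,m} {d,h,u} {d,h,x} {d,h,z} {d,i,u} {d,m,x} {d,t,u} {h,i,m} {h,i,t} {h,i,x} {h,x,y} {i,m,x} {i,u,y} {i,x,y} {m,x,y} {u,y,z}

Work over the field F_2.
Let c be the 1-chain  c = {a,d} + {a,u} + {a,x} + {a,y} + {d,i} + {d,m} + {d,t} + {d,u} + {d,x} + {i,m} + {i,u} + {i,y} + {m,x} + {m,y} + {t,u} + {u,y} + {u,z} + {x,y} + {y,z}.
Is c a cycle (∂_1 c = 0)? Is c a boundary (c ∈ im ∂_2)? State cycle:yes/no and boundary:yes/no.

n_0=10 n_1=36 n_2=21  [Z2]
∂1: piv[ad,ai,am,au,ax,ay,az,dh,dt] rk=9  ker:di,dm,du,dx,dy,dz,hi,hm,ht,hu,hx,hy,hz,im,it,iu,ix,iy,iz,mt,mx,my,tu,uy,uz,xy,yz
∂2: piv[adu,ady,aix,aiy,axy,dhm,dhu,dhx,dhz,diu,dmx,dtu,him,hit,hix,hxy,iuy,mxy,uyz] rk=19  ker:imx,ixy
∂1c = 0
c vs im∂2: reduces to 0 ⇒ boundary

cycle:yes boundary:yes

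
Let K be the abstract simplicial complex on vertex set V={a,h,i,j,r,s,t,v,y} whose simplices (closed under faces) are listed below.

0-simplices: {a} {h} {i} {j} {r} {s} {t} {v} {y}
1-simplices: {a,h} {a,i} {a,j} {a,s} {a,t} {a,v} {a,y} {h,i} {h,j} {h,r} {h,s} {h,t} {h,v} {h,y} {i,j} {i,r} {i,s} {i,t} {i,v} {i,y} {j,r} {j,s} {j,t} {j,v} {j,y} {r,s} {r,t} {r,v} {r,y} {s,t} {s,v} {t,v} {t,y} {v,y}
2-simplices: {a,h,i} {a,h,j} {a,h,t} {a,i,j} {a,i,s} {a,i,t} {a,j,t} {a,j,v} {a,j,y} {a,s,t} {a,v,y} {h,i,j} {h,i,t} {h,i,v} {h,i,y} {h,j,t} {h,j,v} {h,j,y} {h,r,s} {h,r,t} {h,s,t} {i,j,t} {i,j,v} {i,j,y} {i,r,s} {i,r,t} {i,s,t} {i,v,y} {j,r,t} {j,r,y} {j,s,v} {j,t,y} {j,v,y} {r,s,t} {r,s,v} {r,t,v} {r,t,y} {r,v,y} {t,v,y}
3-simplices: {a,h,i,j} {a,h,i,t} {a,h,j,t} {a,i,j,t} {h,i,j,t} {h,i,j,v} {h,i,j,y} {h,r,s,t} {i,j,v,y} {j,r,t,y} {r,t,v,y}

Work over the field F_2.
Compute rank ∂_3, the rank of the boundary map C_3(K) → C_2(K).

rank∂_3=10

n_0=9 n_1=34 n_2=39 n_3=11  [Z2]
∂1: piv[ah,ai,aj,as,at,av,ay,hr] rk=8  ker:hi,hj,hs,ht,hv,hy,ij,ir,is,it,iv,iy,jr,js,jt,jv,jy,rs,rt,rv,ry,st,sv,tv,ty,vy
∂2: piv[ahi,ahj,aht,aij,ais,ait,ajt,ajv,ajy,ast,avy,hiv,hiy,hjv,hjy,hrs,hrt,hst,irs,jrt,jry,jsv,jty,rsv,rtv,rvy] rk=26  ker:hij,hit,hjt,ijt,ijv,ijy,irt,ist,ivy,jvy,rst,rty,tvy
∂3: piv[ahij,ahit,ahjt,aijt,hijv,hijy,hrst,ijvy,jrty,rtvy] rk=10  ker:hijt
rk∂_3=10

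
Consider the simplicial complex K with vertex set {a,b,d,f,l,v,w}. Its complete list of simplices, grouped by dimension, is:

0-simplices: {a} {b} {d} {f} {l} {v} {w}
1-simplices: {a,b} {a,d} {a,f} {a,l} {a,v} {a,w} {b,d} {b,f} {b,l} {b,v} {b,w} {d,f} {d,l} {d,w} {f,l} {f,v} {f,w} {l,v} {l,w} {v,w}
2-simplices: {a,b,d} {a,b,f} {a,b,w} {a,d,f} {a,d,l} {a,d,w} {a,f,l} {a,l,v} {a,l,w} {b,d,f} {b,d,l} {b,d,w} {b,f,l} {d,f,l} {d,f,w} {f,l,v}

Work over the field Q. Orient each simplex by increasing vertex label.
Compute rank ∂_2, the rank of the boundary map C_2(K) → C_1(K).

rank∂_2=12

n_0=7 n_1=20 n_2=16  [Q]
∂1: piv[ab,ad,af,al,av,aw] rk=6  ker:bd,bf,bl,bv,bw,df,dl,dw,fl,fv,fw,lv,lw,vw
∂2: piv[abd,abf,abw,adf,adl,adw,afl,alv,alw,bdl,dfw,flv] rk=12  ker:bdf,bdw,bfl,dfl
rk∂_2=12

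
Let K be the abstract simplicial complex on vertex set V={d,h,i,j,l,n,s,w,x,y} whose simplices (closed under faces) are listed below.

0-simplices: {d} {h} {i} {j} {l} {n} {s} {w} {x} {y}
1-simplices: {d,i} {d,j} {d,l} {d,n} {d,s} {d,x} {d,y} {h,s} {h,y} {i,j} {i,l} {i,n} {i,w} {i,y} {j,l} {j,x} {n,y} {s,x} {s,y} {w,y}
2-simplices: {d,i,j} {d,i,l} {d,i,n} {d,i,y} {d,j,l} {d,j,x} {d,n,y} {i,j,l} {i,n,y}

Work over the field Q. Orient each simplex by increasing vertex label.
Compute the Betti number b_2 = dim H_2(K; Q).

n_0=10 n_1=20 n_2=9  [Q]
∂1: piv[di,dj,dl,dn,ds,dx,dy,hs,iw] rk=9  ker:hy,ij,il,in,iy,jl,jx,ny,sx,sy,wy
∂2: piv[dij,dil,din,diy,djl,djx,dny] rk=7  ker:ijl,iny
b_2=(9−7)−0=2

b_2=2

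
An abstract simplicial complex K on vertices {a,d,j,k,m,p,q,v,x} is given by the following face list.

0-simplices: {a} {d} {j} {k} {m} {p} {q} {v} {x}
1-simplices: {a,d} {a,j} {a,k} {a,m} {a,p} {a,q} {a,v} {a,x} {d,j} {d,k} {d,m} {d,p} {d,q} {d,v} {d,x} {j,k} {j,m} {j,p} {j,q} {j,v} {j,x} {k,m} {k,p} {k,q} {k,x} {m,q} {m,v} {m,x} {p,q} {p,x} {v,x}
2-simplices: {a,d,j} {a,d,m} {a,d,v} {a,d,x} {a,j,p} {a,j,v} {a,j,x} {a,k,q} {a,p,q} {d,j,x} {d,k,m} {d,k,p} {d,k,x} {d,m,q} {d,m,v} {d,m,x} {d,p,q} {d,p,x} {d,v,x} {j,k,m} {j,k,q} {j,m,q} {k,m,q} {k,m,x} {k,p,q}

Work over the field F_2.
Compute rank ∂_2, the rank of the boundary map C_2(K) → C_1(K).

n_0=9 n_1=31 n_2=25  [Z2]
∂1: piv[ad,aj,ak,am,ap,aq,av,ax] rk=8  ker:dj,dk,dm,dp,dq,dv,dx,jk,jm,jp,jq,jv,jx,km,kp,kq,kx,mq,mv,mx,pq,px,vx
∂2: piv[adj,adm,adv,adx,ajp,ajv,ajx,akq,apq,dkm,dkp,dkx,dmq,dmv,dmx,dpq,dpx,dvx,jkm,jkq,jmq] rk=21  ker:djx,kmq,kmx,kpq
rk∂_2=21

rank∂_2=21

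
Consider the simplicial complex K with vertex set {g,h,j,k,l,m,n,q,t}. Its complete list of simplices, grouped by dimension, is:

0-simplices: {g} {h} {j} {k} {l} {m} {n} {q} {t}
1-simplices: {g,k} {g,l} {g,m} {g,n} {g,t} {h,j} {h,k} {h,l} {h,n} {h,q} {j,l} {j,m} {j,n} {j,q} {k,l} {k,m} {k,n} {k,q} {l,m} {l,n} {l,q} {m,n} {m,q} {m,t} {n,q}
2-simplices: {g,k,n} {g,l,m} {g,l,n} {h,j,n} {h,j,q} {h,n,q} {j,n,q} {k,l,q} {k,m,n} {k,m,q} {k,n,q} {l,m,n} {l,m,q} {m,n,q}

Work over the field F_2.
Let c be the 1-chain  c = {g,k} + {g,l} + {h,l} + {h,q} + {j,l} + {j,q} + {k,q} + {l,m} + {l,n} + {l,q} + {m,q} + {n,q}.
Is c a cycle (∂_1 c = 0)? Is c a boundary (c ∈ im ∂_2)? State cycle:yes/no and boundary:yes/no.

n_0=9 n_1=25 n_2=14  [Z2]
∂1: piv[gk,gl,gm,gn,gt,hj,hk,hq] rk=8  ker:hl,hn,jl,jm,jn,jq,kl,km,kn,kq,lm,ln,lq,mn,mq,mt,nq
∂2: piv[gkn,glm,gln,hjn,hjq,hnq,klq,kmn,kmq,knq,lmn,lmq] rk=12  ker:jnq,mnq
∂1c = 0
c vs im∂2: residual ≠ 0 ⇒ not boundary

cycle:yes boundary:no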